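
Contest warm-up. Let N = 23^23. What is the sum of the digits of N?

23^23 = 20880467999847912034355032910567
Sum of its 32 digits: 146.

146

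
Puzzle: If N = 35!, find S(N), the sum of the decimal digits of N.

35! = 10333147966386144929666651337523200000000
Sum of its 41 digits: 144.

144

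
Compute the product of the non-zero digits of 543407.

1680

5×4×3×4×7 = 1680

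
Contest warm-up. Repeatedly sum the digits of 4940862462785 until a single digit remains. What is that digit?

2

4+9+4+0+8+6+2+4+6+2+7+8+5 = 65
6+5 = 11
1+1 = 2
(Equivalently, 4940862462785 mod 9 = 2.)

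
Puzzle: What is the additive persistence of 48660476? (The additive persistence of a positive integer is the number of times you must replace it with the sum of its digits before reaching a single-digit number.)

48660476 → 41 → 5 (2 steps)

2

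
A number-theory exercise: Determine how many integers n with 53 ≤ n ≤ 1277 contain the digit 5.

318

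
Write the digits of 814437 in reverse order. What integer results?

734418

Reversing 814437 gives 734418.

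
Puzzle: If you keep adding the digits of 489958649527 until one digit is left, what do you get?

4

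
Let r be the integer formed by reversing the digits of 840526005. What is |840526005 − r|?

Reverse of 840526005 is 500625048.
|840526005 − 500625048| = 339900957

339900957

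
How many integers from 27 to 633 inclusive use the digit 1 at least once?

The integers in [27, 633] that use the digit 1 at least once: 31, 41, 51, 61, 71, 81, …, 621, 631.
196 qualify.

196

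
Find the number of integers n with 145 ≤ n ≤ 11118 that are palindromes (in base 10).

187

The integers in [145, 11118] that are palindromes (in base 10): 151, 161, 171, 181, 191, 202, …, 11011, 11111.
187 qualify.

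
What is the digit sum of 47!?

225

47! = 258623241511168180642964355153611979969197632389120000000000
Sum of its 60 digits: 225.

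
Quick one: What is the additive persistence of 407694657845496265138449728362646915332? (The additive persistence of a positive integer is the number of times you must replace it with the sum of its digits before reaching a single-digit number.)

3

407694657845496265138449728362646915332 → 193 → 13 → 4 (3 steps)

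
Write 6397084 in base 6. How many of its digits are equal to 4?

6397084 in base 6 is 345040044.
The digit 4 appears 4 times.

4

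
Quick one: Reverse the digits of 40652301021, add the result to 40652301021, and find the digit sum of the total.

Reversal of 40652301021 is 12010325604; 40652301021 + 12010325604 = 52662626625.
Digit sum of 52662626625: 5+2+6+6+2+6+2+6+6+2+5 = 48.

48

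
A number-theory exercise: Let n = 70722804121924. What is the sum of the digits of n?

7+0+7+2+2+8+0+4+1+2+1+9+2+4 = 49

49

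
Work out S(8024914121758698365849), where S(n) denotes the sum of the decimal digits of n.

110

8+0+2+4+9+1+4+1+2+1+7+5+8+6+9+8+3+6+5+8+4+9 = 110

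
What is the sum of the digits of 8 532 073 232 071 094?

56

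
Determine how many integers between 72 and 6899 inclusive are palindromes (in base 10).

The integers in [72, 6899] that are palindromes (in base 10): 77, 88, 99, 101, 111, 121, …, 6776, 6886.
152 qualify.

152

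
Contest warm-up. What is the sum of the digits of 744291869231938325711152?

103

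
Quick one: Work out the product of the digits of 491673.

4×9×1×6×7×3 = 4536

4536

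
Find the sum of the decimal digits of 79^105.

79^105 = 17817410481939112571758564934683962899436905972033602251636080141304064493362928590308361143701436692365654008547136232661773191485021616138066946187116297206415235171474776460005390752982376136584399
Sum of its 200 digits: 856.

856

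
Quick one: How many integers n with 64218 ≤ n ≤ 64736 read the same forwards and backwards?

5

The integers in [64218, 64736] that read the same forwards and backwards: 64246, 64346, 64446, 64546, 64646.
5 qualify.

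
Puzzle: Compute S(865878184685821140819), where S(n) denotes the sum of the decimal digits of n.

8+6+5+8+7+8+1+8+4+6+8+5+8+2+1+1+4+0+8+1+9 = 108

108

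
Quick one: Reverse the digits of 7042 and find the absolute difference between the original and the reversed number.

4635

Reverse of 7042 is 2407.
|7042 − 2407| = 4635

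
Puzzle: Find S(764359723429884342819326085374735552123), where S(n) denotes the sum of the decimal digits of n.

179

7+6+4+3+5+9+7+2+3+4+2+9+8+8+4+3+4+2+8+1+9+3+2+6+0+8+5+3+7+4+7+3+5+5+5+2+1+2+3 = 179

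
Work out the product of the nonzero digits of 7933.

567

7×9×3×3 = 567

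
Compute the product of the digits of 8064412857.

8×0×6×4×4×1×2×8×5×7 = 0

0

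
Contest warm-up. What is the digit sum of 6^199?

6^199 = 71137537302004566799495815253128955390498124225748238249246513155852154924936623169845356556792849549468802577779354971825744206752932540397335931986640896
Sum of its 155 digits: 747.

747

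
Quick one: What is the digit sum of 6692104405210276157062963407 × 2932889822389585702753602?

6692104405210276157062963407 × 2932889822389585702753602 = 19627204900409730908463559947787254943631370063442014
Sum of its 53 digits: 225.

225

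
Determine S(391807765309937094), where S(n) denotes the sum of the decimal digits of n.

3+9+1+8+0+7+7+6+5+3+0+9+9+3+7+0+9+4 = 90

90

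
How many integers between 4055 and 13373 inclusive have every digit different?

The integers in [4055, 13373] that have every digit different: 4056, 4057, 4058, 4059, 4061, 4062, …, 13297, 13298.
3756 qualify.

3756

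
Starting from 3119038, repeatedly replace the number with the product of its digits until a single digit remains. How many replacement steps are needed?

3119038 → 0 (1 step)

1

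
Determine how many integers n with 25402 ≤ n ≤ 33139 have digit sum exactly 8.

The integers in [25402, 33139] that have digit sum exactly 8: 26000, 30005, 30014, 30023, 30032, 30041, …, 33101, 33110.
52 qualify.

52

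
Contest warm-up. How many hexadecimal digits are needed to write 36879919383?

9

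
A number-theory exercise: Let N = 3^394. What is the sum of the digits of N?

810

3^394 = 96777491202405110716686243588387923479434773131395494873623077104611914336876452889683537077430911053710497029938759824234471595434601600403491199526111463687188320060027864461513420211369
Sum of its 188 digits: 810.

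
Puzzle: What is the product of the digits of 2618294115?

34560

2×6×1×8×2×9×4×1×1×5 = 34560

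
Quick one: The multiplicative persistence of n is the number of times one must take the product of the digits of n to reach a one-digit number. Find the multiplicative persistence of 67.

67 → 42 → 8 (2 steps)

2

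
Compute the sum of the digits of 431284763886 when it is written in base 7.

30

431284763886 in base 7 is 43105432002114.
Digit sum: 4+3+1+0+5+4+3+2+0+0+2+1+1+4 = 30.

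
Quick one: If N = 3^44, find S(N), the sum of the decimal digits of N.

3^44 = 984770902183611232881
Sum of its 21 digits: 90.

90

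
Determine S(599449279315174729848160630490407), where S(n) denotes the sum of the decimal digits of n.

5+9+9+4+4+9+2+7+9+3+1+5+1+7+4+7+2+9+8+4+8+1+6+0+6+3+0+4+9+0+4+0+7 = 157

157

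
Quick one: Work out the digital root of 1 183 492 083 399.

1+1+8+3+4+9+2+0+8+3+3+9+9 = 60
6+0 = 6

6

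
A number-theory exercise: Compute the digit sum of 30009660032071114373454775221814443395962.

151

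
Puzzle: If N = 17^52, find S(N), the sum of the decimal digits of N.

17^52 = 9623740671590430512036973218231244061509899995368999956333424961
Sum of its 64 digits: 298.

298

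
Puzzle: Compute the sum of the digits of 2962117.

28

2+9+6+2+1+1+7 = 28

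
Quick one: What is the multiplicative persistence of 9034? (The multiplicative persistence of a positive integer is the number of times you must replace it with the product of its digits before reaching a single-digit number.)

9034 → 0 (1 step)

1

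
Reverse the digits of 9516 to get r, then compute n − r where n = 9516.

3357

Reverse of 9516 is 6159.
9516 − 6159 = 3357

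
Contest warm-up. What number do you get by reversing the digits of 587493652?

256394785

Reversing 587493652 gives 256394785.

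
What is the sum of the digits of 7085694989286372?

93

7+0+8+5+6+9+4+9+8+9+2+8+6+3+7+2 = 93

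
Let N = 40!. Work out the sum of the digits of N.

189

40! = 815915283247897734345611269596115894272000000000
Sum of its 48 digits: 189.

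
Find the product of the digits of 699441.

7776

6×9×9×4×4×1 = 7776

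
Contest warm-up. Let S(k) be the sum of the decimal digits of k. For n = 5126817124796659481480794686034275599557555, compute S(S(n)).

4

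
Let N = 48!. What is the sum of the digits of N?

234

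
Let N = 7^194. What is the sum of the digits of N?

7^194 = 88924158227561281226520409113692540181550107099679841392193219526176387112718869278739153030704587801792325036783536742123291998603333570095374837587568245668364849
Sum of its 164 digits: 742.

742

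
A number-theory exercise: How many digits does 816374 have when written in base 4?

10

816374 in base 4 is 3013103312, which has 10 digits.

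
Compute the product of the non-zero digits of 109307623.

1×9×3×7×6×2×3 = 6804

6804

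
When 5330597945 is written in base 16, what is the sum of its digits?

5330597945 in base 16 is 13DBA7839.
Digit sum: 1+3+13+11+10+7+8+3+9 = 65.

65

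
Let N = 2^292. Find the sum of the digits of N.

2^292 = 7957171782556586274486115970349133441607298412757563479047423630290551952200534008528896
Sum of its 88 digits: 394.

394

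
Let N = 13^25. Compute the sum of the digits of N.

13^25 = 7056410014866816666030739693
Sum of its 28 digits: 121.

121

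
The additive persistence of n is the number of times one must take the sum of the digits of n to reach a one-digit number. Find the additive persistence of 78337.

78337 → 28 → 10 → 1 (3 steps)

3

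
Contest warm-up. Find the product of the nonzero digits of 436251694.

155520

4×3×6×2×5×1×6×9×4 = 155520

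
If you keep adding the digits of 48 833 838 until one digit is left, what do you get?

4+8+8+3+3+8+3+8 = 45
4+5 = 9

9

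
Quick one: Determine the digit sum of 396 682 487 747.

3+9+6+6+8+2+4+8+7+7+4+7 = 71

71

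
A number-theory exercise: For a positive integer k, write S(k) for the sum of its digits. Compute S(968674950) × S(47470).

1188

S(968674950) = 9+6+8+6+7+4+9+5+0 = 54.
S(47470) = 4+7+4+7+0 = 22.
54 · 22 = 1188.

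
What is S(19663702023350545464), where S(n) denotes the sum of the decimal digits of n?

1+9+6+6+3+7+0+2+0+2+3+3+5+0+5+4+5+4+6+4 = 75

75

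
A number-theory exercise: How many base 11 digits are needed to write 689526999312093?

15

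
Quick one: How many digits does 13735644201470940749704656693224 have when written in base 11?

30

13735644201470940749704656693224 in base 11 is 8727A554506108993460976832A190, which has 30 digits.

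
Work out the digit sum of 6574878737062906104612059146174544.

149

6+5+7+4+8+7+8+7+3+7+0+6+2+9+0+6+1+0+4+6+1+2+0+5+9+1+4+6+1+7+4+5+4+4 = 149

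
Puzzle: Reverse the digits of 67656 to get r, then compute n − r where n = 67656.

Reverse of 67656 is 65676.
67656 − 65676 = 1980

1980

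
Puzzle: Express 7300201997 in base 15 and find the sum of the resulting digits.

7300201997 in base 15 is 2CAD67C32.
Digit sum: 2+12+10+13+6+7+12+3+2 = 67.

67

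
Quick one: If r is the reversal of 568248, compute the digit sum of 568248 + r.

Reversal of 568248 is 842865; 568248 + 842865 = 1411113.
Digit sum of 1411113: 1+4+1+1+1+1+3 = 12.

12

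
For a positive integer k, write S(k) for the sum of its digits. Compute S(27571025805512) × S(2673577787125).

S(27571025805512) = 2+7+5+7+1+0+2+5+8+0+5+5+1+2 = 50.
S(2673577787125) = 2+6+7+3+5+7+7+7+8+7+1+2+5 = 67.
50 · 67 = 3350.

3350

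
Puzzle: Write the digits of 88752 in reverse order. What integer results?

Reversing 88752 gives 25788.

25788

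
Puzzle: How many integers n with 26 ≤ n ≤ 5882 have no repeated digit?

3172

The integers in [26, 5882] that have no repeated digit: 26, 27, 28, 29, 30, 31, …, 5876, 5879.
3172 qualify.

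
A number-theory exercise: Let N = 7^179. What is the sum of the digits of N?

7^179 = 18730491019721178760387354371114745047443028824998645259304527116270420929911508038943577371138551443843688603222041665028779874304350829344120037501143
Sum of its 152 digits: 625.

625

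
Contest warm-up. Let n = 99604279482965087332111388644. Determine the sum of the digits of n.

9+9+6+0+4+2+7+9+4+8+2+9+6+5+0+8+7+3+3+2+1+1+1+3+8+8+6+4+4 = 139

139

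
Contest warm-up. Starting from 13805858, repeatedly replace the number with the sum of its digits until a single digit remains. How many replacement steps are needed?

13805858 → 38 → 11 → 2 (3 steps)

3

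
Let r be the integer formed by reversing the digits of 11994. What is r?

49911

Reversing 11994 gives 49911.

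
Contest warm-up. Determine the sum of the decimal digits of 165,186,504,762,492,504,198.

93

1+6+5+1+8+6+5+0+4+7+6+2+4+9+2+5+0+4+1+9+8 = 93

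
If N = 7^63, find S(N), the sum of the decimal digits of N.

208

7^63 = 174251498233690814305510551794710260107945042018748343
Sum of its 54 digits: 208.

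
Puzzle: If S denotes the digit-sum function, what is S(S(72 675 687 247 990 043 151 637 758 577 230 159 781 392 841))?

4

First digit sum: 211.
2+1+1 = 4.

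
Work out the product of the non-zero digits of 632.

36

6×3×2 = 36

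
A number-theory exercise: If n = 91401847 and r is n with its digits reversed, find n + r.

166212266

Reverse of 91401847 is 74810419.
91401847 + 74810419 = 166212266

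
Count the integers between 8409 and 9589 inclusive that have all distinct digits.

610

The integers in [8409, 9589] that have all distinct digits: 8409, 8410, 8412, 8413, 8415, 8416, …, 9586, 9587.
610 qualify.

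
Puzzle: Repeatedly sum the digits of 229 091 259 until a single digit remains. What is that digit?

2+2+9+0+9+1+2+5+9 = 39
3+9 = 12
1+2 = 3

3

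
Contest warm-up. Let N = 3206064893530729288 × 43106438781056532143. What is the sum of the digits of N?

134

3206064893530729288 × 43106438781056532143 = 138202040061076910714484076891003504184
Sum of its 39 digits: 134.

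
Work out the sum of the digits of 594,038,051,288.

5+9+4+0+3+8+0+5+1+2+8+8 = 53

53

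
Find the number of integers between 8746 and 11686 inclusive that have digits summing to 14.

154

The integers in [8746, 11686] that have digits summing to 14: 9005, 9014, 9023, 9032, 9041, 9050, …, 11651, 11660.
154 qualify.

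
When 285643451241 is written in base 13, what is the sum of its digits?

57

285643451241 in base 13 is 20C226B2B45.
Digit sum: 2+0+12+2+2+6+11+2+11+4+5 = 57.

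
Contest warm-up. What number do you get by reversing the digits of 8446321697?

7961236448

Reversing 8446321697 gives 7961236448.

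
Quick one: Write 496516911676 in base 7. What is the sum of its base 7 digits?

496516911676 in base 7 is 50605103054032.
Digit sum: 5+0+6+0+5+1+0+3+0+5+4+0+3+2 = 34.

34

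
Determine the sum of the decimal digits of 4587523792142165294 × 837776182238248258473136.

188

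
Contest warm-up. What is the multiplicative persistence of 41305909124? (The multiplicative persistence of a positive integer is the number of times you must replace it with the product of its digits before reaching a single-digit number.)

41305909124 → 0 (1 step)

1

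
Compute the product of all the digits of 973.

189

9×7×3 = 189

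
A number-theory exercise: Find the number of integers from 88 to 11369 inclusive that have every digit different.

5530

The integers in [88, 11369] that have every digit different: 89, 90, 91, 92, 93, 94, …, 10986, 10987.
5530 qualify.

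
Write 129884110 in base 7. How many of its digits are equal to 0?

1

129884110 in base 7 is 3134665606.
The digit 0 appears 1 time.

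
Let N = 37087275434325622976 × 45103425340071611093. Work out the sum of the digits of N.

37087275434325622976 × 45103425340071611093 = 1672763158618777669477248719419217272768
Sum of its 40 digits: 208.

208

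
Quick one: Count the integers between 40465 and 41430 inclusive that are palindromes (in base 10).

The integers in [40465, 41430] that are palindromes (in base 10): 40504, 40604, 40704, 40804, 40904, 41014, 41114, 41214, 41314, 41414.
10 qualify.

10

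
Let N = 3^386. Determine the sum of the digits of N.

837

3^386 = 14750417802530881072502094739885371662770122409906339715534686344248119850156447628362069360986269022056164766032427956749652735167596646914112360848363277501476652958394736238608965129
Sum of its 185 digits: 837.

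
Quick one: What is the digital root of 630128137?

4

6+3+0+1+2+8+1+3+7 = 31
3+1 = 4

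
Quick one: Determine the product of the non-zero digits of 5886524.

76800

5×8×8×6×5×2×4 = 76800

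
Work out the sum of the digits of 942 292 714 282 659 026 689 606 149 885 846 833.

9+4+2+2+9+2+7+1+4+2+8+2+6+5+9+0+2+6+6+8+9+6+0+6+1+4+9+8+8+5+8+4+6+8+3+3 = 182

182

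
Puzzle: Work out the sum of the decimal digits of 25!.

25! = 15511210043330985984000000
Sum of its 26 digits: 72.

72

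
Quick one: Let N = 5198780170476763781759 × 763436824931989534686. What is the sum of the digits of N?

5198780170476763781759 × 763436824931989534686 = 3968940226868167819361762925152708064592674
Sum of its 43 digits: 210.

210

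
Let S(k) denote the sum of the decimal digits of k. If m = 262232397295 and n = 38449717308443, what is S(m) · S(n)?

S(262232397295) = 2+6+2+2+3+2+3+9+7+2+9+5 = 52.
S(38449717308443) = 3+8+4+4+9+7+1+7+3+0+8+4+4+3 = 65.
52 · 65 = 3380.

3380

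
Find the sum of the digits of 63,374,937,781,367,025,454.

94

6+3+3+7+4+9+3+7+7+8+1+3+6+7+0+2+5+4+5+4 = 94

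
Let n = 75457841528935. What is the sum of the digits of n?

7+5+4+5+7+8+4+1+5+2+8+9+3+5 = 73

73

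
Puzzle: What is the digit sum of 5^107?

344

5^107 = 616297582203915472977912941627176741932192527428924222476780414581298828125
Sum of its 75 digits: 344.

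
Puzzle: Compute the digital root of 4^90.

1

The digital root of n equals n mod 9 (or 9 when 9 | n), so we need 4^90 mod 9.
4^90 ≡ 1 (mod 9), so the digital root is 1.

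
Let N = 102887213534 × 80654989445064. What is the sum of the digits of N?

102887213534 × 80654989445064 = 8298367121616815930296176
Sum of its 25 digits: 117.

117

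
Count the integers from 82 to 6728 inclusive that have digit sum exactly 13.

412

The integers in [82, 6728] that have digit sum exactly 13: 85, 94, 139, 148, 157, 166, …, 6610, 6700.
412 qualify.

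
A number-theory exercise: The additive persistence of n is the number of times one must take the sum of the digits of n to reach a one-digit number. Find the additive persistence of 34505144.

2

34505144 → 26 → 8 (2 steps)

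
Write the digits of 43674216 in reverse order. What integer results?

61247634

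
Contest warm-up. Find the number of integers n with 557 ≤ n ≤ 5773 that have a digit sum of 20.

The integers in [557, 5773] that have a digit sum of 20: 569, 578, 587, 596, 659, 668, …, 5762, 5771.
319 qualify.

319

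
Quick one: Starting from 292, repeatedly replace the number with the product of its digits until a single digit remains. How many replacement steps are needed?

3

292 → 36 → 18 → 8 (3 steps)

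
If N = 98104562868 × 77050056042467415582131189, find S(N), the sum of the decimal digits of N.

98104562868 × 77050056042467415582131189 = 7558962067001167849818672048674090052
Sum of its 37 digits: 168.

168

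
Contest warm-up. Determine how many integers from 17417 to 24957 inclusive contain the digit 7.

2467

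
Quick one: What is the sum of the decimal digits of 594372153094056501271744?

5+9+4+3+7+2+1+5+3+0+9+4+0+5+6+5+0+1+2+7+1+7+4+4 = 94

94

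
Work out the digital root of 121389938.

8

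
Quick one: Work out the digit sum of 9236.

20

9+2+3+6 = 20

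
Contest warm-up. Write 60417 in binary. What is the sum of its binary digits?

60417 in base 2 is 1110110000000001.
Digit sum: 1+1+1+0+1+1+0+0+0+0+0+0+0+0+0+1 = 6.

6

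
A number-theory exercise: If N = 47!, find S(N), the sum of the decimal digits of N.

225

47! = 258623241511168180642964355153611979969197632389120000000000
Sum of its 60 digits: 225.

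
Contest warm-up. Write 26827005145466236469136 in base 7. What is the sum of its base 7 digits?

60

26827005145466236469136 in base 7 is 260013041020435643414211210.
Digit sum: 2+6+0+0+1+3+0+4+1+0+2+0+4+3+5+6+4+3+4+1+4+2+1+1+2+1+0 = 60.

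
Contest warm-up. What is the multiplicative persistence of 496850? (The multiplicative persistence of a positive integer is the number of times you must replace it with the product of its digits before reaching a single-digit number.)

496850 → 0 (1 step)

1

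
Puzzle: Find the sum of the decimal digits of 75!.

75! = 24809140811395398091946477116594033660926243886570122837795894512655842677572867409443815424000000000000000000
Sum of its 110 digits: 432.

432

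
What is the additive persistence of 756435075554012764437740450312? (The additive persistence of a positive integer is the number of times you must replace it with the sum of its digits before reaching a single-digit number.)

2

756435075554012764437740450312 → 116 → 8 (2 steps)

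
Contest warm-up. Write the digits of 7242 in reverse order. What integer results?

Reversing 7242 gives 2427.

2427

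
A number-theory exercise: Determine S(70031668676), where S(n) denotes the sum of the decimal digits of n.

7+0+0+3+1+6+6+8+6+7+6 = 50

50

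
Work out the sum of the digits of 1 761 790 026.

39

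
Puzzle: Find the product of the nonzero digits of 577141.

5×7×7×1×4×1 = 980

980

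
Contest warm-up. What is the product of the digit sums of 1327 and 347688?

468

S(1327) = 1+3+2+7 = 13.
S(347688) = 3+4+7+6+8+8 = 36.
13 · 36 = 468.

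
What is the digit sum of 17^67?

314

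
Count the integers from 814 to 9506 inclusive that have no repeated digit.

4450

The integers in [814, 9506] that have no repeated digit: 814, 815, 816, 817, 819, 820, …, 9504, 9506.
4450 qualify.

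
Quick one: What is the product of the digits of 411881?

4×1×1×8×8×1 = 256

256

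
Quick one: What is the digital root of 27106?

2+7+1+0+6 = 16
1+6 = 7
(Equivalently, 27106 mod 9 = 7.)

7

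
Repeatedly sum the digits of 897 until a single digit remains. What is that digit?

6

8+9+7 = 24
2+4 = 6
(Equivalently, 897 mod 9 = 6.)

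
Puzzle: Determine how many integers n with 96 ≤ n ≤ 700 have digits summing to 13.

The integers in [96, 700] that have digits summing to 13: 139, 148, 157, 166, 175, 184, …, 661, 670.
51 qualify.

51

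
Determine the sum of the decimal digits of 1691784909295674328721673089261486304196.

1+6+9+1+7+8+4+9+0+9+2+9+5+6+7+4+3+2+8+7+2+1+6+7+3+0+8+9+2+6+1+4+8+6+3+0+4+1+9+6 = 193

193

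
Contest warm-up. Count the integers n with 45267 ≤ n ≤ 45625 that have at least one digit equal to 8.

The integers in [45267, 45625] that have at least one digit equal to 8: 45268, 45278, 45280, 45281, 45282, 45283, …, 45608, 45618.
72 qualify.

72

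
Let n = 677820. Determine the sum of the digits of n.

30

6+7+7+8+2+0 = 30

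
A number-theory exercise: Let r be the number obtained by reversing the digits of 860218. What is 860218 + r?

Reverse of 860218 is 812068.
860218 + 812068 = 1672286

1672286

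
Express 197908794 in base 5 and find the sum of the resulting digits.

22

197908794 in base 5 is 401131040134.
Digit sum: 4+0+1+1+3+1+0+4+0+1+3+4 = 22.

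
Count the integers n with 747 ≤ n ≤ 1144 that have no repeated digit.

The integers in [747, 1144] that have no repeated digit: 748, 749, 750, 751, 752, 753, …, 1097, 1098.
234 qualify.

234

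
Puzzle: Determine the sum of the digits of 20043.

2+0+0+4+3 = 9

9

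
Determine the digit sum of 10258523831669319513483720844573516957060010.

1+0+2+5+8+5+2+3+8+3+1+6+6+9+3+1+9+5+1+3+4+8+3+7+2+0+8+4+4+5+7+3+5+1+6+9+5+7+0+6+0+0+1+0 = 176

176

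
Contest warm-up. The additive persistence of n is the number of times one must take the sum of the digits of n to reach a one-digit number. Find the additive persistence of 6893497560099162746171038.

6893497560099162746171038 → 121 → 4 (2 steps)

2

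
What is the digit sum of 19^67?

397

19^67 = 47477874031374283688152885768007016140999246110209780956677425527590451521627915156939
Sum of its 86 digits: 397.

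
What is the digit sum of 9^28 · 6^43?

252

9^28 · 6^43 = 1511102871304567908422335375987067229100338761229581980532736
Sum of its 61 digits: 252.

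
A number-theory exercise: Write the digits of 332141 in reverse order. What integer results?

141233

Reversing 332141 gives 141233.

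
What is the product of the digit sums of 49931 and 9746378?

1144

S(49931) = 4+9+9+3+1 = 26.
S(9746378) = 9+7+4+6+3+7+8 = 44.
26 · 44 = 1144.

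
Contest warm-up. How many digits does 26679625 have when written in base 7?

26679625 in base 7 is 442526110, which has 9 digits.

9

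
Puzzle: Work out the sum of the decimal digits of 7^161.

598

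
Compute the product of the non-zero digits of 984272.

9×8×4×2×7×2 = 8064

8064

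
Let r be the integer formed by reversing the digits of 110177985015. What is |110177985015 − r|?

Reverse of 110177985015 is 510589771011.
|110177985015 − 510589771011| = 400411785996

400411785996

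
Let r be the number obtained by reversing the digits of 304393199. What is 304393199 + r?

1295786602

Reverse of 304393199 is 991393403.
304393199 + 991393403 = 1295786602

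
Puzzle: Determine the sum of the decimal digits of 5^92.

286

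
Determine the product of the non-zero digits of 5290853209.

5×2×9×8×5×3×2×9 = 194400

194400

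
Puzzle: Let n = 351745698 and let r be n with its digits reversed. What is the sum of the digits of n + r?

42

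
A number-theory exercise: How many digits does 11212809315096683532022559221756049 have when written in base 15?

11212809315096683532022559221756049 in base 15 is D25519EA69C572ADC69CD7CBC42EE, which has 29 digits.

29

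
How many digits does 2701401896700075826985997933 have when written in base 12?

26

2701401896700075826985997933 in base 12 is 29B93713B373729A6450771839, which has 26 digits.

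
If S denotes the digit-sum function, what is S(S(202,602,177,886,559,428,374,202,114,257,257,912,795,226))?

First digit sum: 177.
1+7+7 = 15.

15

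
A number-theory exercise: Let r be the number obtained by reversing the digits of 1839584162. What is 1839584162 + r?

4454443543

Reverse of 1839584162 is 2614859381.
1839584162 + 2614859381 = 4454443543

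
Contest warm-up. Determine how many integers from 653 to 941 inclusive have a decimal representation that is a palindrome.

29

The integers in [653, 941] that have a decimal representation that is a palindrome: 656, 666, 676, 686, 696, 707, …, 929, 939.
29 qualify.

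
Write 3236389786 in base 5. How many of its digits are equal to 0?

2

3236389786 in base 5 is 23112003433121.
The digit 0 appears 2 times.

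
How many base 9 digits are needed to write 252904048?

9

252904048 in base 9 is 577785117, which has 9 digits.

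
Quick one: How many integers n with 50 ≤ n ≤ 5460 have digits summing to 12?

The integers in [50, 5460] that have digits summing to 12: 57, 66, 75, 84, 93, 129, …, 5421, 5430.
333 qualify.

333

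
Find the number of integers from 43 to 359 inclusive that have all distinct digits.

235

The integers in [43, 359] that have all distinct digits: 43, 45, 46, 47, 48, 49, …, 358, 359.
235 qualify.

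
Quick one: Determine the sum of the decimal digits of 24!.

81

24! = 620448401733239439360000
Sum of its 24 digits: 81.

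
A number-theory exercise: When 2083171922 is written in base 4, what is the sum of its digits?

26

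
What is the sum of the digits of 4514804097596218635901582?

4+5+1+4+8+0+4+0+9+7+5+9+6+2+1+8+6+3+5+9+0+1+5+8+2 = 112

112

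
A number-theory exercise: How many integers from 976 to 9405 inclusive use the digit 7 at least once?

2979

The integers in [976, 9405] that use the digit 7 at least once: 976, 977, 978, 979, 987, 997, …, 9387, 9397.
2979 qualify.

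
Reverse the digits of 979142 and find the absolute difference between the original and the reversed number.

Reverse of 979142 is 241979.
|979142 − 241979| = 737163

737163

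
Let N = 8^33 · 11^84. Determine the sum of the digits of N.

8^33 · 11^84 = 1900881850225766963479442628720066020177689542462211561795259699817155030147103724359923423012316782601826306157969408
Sum of its 118 digits: 503.

503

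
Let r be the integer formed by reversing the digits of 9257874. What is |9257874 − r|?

Reverse of 9257874 is 4787529.
|9257874 − 4787529| = 4470345

4470345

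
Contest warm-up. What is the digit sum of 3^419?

927

3^419 = 81998465946267992316297544466932378146944579134120267577546932019281399540662285224990263210666168845602984913989193350923580530081665257252576406168967042636539181238132231567428583802173771149357467
Sum of its 200 digits: 927.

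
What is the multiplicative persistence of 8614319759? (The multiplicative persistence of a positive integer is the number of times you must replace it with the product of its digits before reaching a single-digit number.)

2

8614319759 → 1632960 → 0 (2 steps)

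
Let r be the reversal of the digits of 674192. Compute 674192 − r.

382716

Reverse of 674192 is 291476.
674192 − 291476 = 382716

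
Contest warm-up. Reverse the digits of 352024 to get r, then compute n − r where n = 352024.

-68229

Reverse of 352024 is 420253.
352024 − 420253 = -68229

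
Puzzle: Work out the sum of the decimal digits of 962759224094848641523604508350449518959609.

9+6+2+7+5+9+2+2+4+0+9+4+8+4+8+6+4+1+5+2+3+6+0+4+5+0+8+3+5+0+4+4+9+5+1+8+9+5+9+6+0+9 = 200

200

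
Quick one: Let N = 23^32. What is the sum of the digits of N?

23^32 = 37608910510519071039902074217516707306379521
Sum of its 44 digits: 169.

169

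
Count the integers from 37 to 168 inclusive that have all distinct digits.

104

The integers in [37, 168] that have all distinct digits: 37, 38, 39, 40, 41, 42, …, 167, 168.
104 qualify.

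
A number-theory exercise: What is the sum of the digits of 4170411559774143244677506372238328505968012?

4+1+7+0+4+1+1+5+5+9+7+7+4+1+4+3+2+4+4+6+7+7+5+0+6+3+7+2+2+3+8+3+2+8+5+0+5+9+6+8+0+1+2 = 178

178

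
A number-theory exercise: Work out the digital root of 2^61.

2

The digital root of n equals n mod 9 (or 9 when 9 | n), so we need 2^61 mod 9.
2^61 ≡ 2 (mod 9), so the digital root is 2.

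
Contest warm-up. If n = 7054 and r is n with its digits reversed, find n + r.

11561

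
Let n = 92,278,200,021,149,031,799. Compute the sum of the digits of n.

76

9+2+2+7+8+2+0+0+0+2+1+1+4+9+0+3+1+7+9+9 = 76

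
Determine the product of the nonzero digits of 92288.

2304

9×2×2×8×8 = 2304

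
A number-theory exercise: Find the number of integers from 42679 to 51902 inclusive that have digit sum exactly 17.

415

The integers in [42679, 51902] that have digit sum exactly 17: 42704, 42713, 42722, 42731, 42740, 42803, …, 51830, 51902.
415 qualify.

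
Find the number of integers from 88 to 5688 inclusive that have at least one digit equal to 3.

The integers in [88, 5688] that have at least one digit equal to 3: 93, 103, 113, 123, 130, 131, …, 5673, 5683.
2279 qualify.

2279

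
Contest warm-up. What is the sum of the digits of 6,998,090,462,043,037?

70

6+9+9+8+0+9+0+4+6+2+0+4+3+0+3+7 = 70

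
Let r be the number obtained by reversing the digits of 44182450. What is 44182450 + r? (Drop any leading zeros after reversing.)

Reverse of 44182450 is 5428144.
44182450 + 5428144 = 49610594

49610594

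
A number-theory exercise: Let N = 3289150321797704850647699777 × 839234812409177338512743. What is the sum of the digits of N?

211

3289150321797704850647699777 × 839234812409177338512743 = 2760369453299482107006327449330270872811707152758311
Sum of its 52 digits: 211.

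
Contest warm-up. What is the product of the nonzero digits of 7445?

7×4×4×5 = 560

560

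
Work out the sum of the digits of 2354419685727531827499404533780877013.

171

2+3+5+4+4+1+9+6+8+5+7+2+7+5+3+1+8+2+7+4+9+9+4+0+4+5+3+3+7+8+0+8+7+7+0+1+3 = 171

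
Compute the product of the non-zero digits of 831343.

8×3×1×3×4×3 = 864

864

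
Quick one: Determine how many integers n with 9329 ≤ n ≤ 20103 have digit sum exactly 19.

704

The integers in [9329, 20103] that have digit sum exactly 19: 9334, 9343, 9352, 9361, 9370, 9406, …, 20089, 20098.
704 qualify.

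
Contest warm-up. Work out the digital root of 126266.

1+2+6+2+6+6 = 23
2+3 = 5

5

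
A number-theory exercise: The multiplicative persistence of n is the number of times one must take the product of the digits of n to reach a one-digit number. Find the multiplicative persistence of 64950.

1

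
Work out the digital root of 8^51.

8

The digital root of n equals n mod 9 (or 9 when 9 | n), so we need 8^51 mod 9.
8^51 ≡ 8 (mod 9), so the digital root is 8.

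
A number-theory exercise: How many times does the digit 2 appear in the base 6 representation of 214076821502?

214076821502 in base 6 is 242202345123502.
The digit 2 appears 6 times.

6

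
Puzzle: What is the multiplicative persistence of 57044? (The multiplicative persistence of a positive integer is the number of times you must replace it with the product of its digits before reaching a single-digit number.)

1

57044 → 0 (1 step)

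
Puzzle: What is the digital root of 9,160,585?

7

9+1+6+0+5+8+5 = 34
3+4 = 7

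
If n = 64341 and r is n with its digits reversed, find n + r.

Reverse of 64341 is 14346.
64341 + 14346 = 78687

78687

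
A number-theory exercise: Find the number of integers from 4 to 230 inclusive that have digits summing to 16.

7

The integers in [4, 230] that have digits summing to 16: 79, 88, 97, 169, 178, 187, 196.
7 qualify.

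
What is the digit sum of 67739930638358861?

6+7+7+3+9+9+3+0+6+3+8+3+5+8+8+6+1 = 92

92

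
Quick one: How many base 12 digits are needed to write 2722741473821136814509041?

2722741473821136814509041 in base 12 is 4B224BAB2231404671A5755, which has 23 digits.

23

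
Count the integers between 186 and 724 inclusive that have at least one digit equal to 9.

108

The integers in [186, 724] that have at least one digit equal to 9: 189, 190, 191, 192, 193, 194, …, 709, 719.
108 qualify.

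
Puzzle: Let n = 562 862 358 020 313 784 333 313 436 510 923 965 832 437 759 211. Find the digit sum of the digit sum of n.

14

First digit sum: 194.
1+9+4 = 14.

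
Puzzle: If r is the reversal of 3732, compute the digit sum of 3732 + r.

12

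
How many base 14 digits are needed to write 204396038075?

10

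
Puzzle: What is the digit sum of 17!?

63

17! = 355687428096000
Sum of its 15 digits: 63.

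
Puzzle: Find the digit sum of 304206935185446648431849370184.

130

3+0+4+2+0+6+9+3+5+1+8+5+4+4+6+6+4+8+4+3+1+8+4+9+3+7+0+1+8+4 = 130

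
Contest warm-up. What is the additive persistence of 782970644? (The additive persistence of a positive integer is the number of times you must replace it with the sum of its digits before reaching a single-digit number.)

3

782970644 → 47 → 11 → 2 (3 steps)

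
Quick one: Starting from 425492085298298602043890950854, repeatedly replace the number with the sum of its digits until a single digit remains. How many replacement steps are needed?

2

425492085298298602043890950854 → 140 → 5 (2 steps)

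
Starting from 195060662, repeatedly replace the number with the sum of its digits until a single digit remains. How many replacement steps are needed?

195060662 → 35 → 8 (2 steps)

2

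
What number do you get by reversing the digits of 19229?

92291

Reversing 19229 gives 92291.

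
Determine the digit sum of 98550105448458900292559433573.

9+8+5+5+0+1+0+5+4+4+8+4+5+8+9+0+0+2+9+2+5+5+9+4+3+3+5+7+3 = 132

132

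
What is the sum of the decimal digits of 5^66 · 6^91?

243

5^66 · 6^91 = 878585580131629549890383808330219729341885032955904000000000000000000000000000000000000000000000000000000000000000000
Sum of its 117 digits: 243.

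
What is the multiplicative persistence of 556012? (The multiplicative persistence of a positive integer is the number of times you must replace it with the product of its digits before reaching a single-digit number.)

556012 → 0 (1 step)

1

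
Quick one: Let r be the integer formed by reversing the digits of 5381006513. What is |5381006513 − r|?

Reverse of 5381006513 is 3156001835.
|5381006513 − 3156001835| = 2225004678

2225004678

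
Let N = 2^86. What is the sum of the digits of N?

2^86 = 77371252455336267181195264
Sum of its 26 digits: 112.

112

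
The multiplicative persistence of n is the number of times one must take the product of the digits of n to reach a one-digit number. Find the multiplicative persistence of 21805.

1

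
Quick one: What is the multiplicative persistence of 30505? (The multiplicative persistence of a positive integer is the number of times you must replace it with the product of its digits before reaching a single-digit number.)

1

30505 → 0 (1 step)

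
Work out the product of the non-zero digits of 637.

6×3×7 = 126

126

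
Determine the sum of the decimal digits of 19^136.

19^136 = 813747616636595092137113707708972852154283304856652127591904403455867065892390179697088863808501015055503145429897432724147371626164202063619318072581129432943374168945749281
Sum of its 174 digits: 766.

766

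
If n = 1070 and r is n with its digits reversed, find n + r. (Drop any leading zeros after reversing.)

Reverse of 1070 is 701.
1070 + 701 = 1771

1771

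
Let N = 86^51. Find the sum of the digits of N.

503

86^51 = 456479221261906596415896937894198532722420649086677434938847902628735718755127817489194589236494336
Sum of its 99 digits: 503.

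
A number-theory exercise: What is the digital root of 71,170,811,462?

2

7+1+1+7+0+8+1+1+4+6+2 = 38
3+8 = 11
1+1 = 2
(Equivalently, 71,170,811,462 mod 9 = 2.)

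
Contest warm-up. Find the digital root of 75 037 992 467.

5

7+5+0+3+7+9+9+2+4+6+7 = 59
5+9 = 14
1+4 = 5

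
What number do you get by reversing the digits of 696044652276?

Reversing 696044652276 gives 672256440696.

672256440696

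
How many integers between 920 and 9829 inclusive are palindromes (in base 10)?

96

The integers in [920, 9829] that are palindromes (in base 10): 929, 939, 949, 959, 969, 979, …, 9669, 9779.
96 qualify.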